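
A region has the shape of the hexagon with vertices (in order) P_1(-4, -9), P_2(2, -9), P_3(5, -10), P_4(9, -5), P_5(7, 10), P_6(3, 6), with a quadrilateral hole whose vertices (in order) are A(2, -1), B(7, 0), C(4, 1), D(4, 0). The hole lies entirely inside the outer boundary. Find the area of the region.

136

Outer boundary:
P_1→P_2: (-4)(-9) − (2)(-9) = 54
P_2→P_3: (2)(-10) − (5)(-9) = 25
P_3→P_4: (5)(-5) − (9)(-10) = 65
P_4→P_5: (9)(10) − (7)(-5) = 125
P_5→P_6: (7)(6) − (3)(10) = 12
P_6→P_1: (3)(-9) − (-4)(6) = -3
Σ = 278
Area = |Σ|/2 = 139.
Hole:
Σ = (7) + (7) + (-4) + (-4) = 6
Area = |Σ|/2 = 3.
Net area = 139 − 3 = 136.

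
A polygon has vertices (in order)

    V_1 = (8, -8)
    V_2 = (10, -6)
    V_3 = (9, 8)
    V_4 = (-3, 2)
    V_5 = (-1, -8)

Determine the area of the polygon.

V_1→V_2: (8)(-6) − (10)(-8) = 32
V_2→V_3: (10)(8) − (9)(-6) = 134
V_3→V_4: (9)(2) − (-3)(8) = 42
V_4→V_5: (-3)(-8) − (-1)(2) = 26
V_5→V_1: (-1)(-8) − (8)(-8) = 72
Σ = 306
Area = |Σ|/2 = 153.

153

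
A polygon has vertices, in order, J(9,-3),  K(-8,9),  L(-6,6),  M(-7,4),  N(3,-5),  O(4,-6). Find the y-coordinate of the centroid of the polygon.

Apply the shoelace (surveyor's) formula. First the cross-terms c_i = x_i·y_{i+1} − x_{i+1}·y_i:
  57, 6, 18, 23, 2, 42  ⇒  2A = 148, A = 74.
Then Σ (y_i + y_{i+1})·c_i = 189, so ȳ = 189 / (6·74) = 63/148.

63/148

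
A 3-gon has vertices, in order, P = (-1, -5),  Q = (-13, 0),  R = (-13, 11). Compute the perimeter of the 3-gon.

|PQ| = √((-12)² + (5)²) = √169 = 13
|QR| = √((0)² + (11)²) = √121 = 11
|RP| = √((12)² + (-16)²) = √400 = 20
Perimeter = 13 + 11 + 20 = 44.

44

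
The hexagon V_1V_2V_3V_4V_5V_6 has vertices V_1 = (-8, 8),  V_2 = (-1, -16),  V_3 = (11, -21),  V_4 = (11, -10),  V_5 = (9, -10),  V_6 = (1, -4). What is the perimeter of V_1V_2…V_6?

|V_1V_2| = √((7)² + (-24)²) = √625 = 25
|V_2V_3| = √((12)² + (-5)²) = √169 = 13
|V_3V_4| = √((0)² + (11)²) = √121 = 11
|V_4V_5| = √((-2)² + (0)²) = √4 = 2
|V_5V_6| = √((-8)² + (6)²) = √100 = 10
|V_6V_1| = √((-9)² + (12)²) = √225 = 15
Perimeter = 25 + 13 + 11 + 2 + 10 + 15 = 76.

76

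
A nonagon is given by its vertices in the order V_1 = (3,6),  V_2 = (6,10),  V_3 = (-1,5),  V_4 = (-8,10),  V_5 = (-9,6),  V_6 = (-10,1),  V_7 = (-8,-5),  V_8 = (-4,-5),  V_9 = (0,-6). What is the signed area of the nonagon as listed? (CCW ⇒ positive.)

138.5

Apply the shoelace (surveyor's) formula: 2A = Σ (x_i·y_{i+1} − x_{i+1}·y_i), indices taken mod 9.
V_1→V_2: (3)(10) − (6)(6) = -6
V_2→V_3: (6)(5) − (-1)(10) = 40
V_3→V_4: (-1)(10) − (-8)(5) = 30
V_4→V_5: (-8)(6) − (-9)(10) = 42
V_5→V_6: (-9)(1) − (-10)(6) = 51
V_6→V_7: (-10)(-5) − (-8)(1) = 58
V_7→V_8: (-8)(-5) − (-4)(-5) = 20
V_8→V_9: (-4)(-6) − (0)(-5) = 24
V_9→V_1: (0)(6) − (3)(-6) = 18
Σ = 277
Signed area = Σ/2 = 138.5 (positive ⇒ counter-clockwise traversal).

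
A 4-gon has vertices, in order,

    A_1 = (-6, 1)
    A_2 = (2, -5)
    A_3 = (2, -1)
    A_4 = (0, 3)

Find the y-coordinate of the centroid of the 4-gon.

-19/45

Apply Gauss's area formula. First the cross-terms c_i = x_i·y_{i+1} − x_{i+1}·y_i:
  28, 8, 6, 18  ⇒  2A = 60, A = 30.
Then Σ (y_i + y_{i+1})·c_i = -76, so ȳ = -76 / (6·30) = -19/45.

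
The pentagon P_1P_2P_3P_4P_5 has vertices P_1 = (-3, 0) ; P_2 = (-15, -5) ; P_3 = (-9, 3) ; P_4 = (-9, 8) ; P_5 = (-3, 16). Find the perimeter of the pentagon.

54

|P_1P_2| = √((-12)² + (-5)²) = √169 = 13
|P_2P_3| = √((6)² + (8)²) = √100 = 10
|P_3P_4| = √((0)² + (5)²) = √25 = 5
|P_4P_5| = √((6)² + (8)²) = √100 = 10
|P_5P_1| = √((0)² + (-16)²) = √256 = 16
Perimeter = 13 + 10 + 5 + 10 + 16 = 54.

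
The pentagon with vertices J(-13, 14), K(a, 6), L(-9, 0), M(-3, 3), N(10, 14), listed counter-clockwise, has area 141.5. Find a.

-6

The doubled signed area Σ (x_i y_{i+1} − x_{i+1} y_i) is linear in a.
With a=0 it equals 199; the coefficient of a is -14 (from the two edges through K).
So -14·a + 199 = 2·141.5 = 283 ⇒ a = -6.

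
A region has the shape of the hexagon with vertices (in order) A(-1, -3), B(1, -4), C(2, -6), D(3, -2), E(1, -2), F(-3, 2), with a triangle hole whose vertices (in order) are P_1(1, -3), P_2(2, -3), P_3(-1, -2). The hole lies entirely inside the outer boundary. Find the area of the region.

12.5

Outer boundary:
Apply Gauss's area formula: 2A = Σ (x_i·y_{i+1} − x_{i+1}·y_i), indices taken mod 6.
Cross-terms: 7, 2, 14, -4, -4, 11  ⇒  Σ = 26
Area = |Σ|/2 = 13.
Hole:
Apply Gauss's area formula: 2A = Σ (x_i·y_{i+1} − x_{i+1}·y_i), indices taken mod 3.
Σ = (3) + (-7) + (5) = 1
Area = |Σ|/2 = 0.5.
Net area = 13 − 0.5 = 12.5.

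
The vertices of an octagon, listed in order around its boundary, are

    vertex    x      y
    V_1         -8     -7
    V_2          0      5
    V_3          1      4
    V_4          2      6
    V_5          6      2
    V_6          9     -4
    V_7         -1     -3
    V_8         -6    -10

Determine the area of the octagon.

Σ = (-40) + (-5) + (-2) + (-32) + (-42) + (-31) + (-8) + (-38) = -198
Area = |Σ|/2 = 99.

99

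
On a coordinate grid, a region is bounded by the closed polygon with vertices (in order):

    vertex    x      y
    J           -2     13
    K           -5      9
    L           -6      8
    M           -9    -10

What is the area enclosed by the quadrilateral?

J→K: (-2)(9) − (-5)(13) = 47
K→L: (-5)(8) − (-6)(9) = 14
L→M: (-6)(-10) − (-9)(8) = 132
M→J: (-9)(13) − (-2)(-10) = -137
Σ = 56
Area = |Σ|/2 = 28.

28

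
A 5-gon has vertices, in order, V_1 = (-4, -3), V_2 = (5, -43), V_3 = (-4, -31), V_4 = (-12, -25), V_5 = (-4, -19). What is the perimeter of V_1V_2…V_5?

92

|V_1V_2| = √((9)² + (-40)²) = √1681 = 41
|V_2V_3| = √((-9)² + (12)²) = √225 = 15
|V_3V_4| = √((-8)² + (6)²) = √100 = 10
|V_4V_5| = √((8)² + (6)²) = √100 = 10
|V_5V_1| = √((0)² + (16)²) = √256 = 16
Perimeter = 41 + 15 + 10 + 10 + 16 = 92.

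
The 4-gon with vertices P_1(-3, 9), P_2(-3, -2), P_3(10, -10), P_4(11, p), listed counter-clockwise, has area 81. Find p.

The doubled signed area Σ (x_i y_{i+1} − x_{i+1} y_i) is linear in p.
With p=0 it equals 292; the coefficient of p is 13 (from the two edges through P_4).
So 13·p + 292 = 2·81 = 162 ⇒ p = -10.

-10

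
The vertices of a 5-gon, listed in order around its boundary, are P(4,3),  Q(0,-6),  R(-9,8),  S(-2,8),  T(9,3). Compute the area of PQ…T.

Cross-terms: -24, -54, -56, -78, 15  ⇒  Σ = -197
Area = |Σ|/2 = 98.5.

98.5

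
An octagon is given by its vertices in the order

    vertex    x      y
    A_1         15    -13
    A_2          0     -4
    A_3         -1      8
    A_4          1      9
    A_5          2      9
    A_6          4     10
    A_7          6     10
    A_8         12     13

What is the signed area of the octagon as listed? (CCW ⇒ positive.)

-259.5

A_1→A_2: (15)(-4) − (0)(-13) = -60
A_2→A_3: (0)(8) − (-1)(-4) = -4
A_3→A_4: (-1)(9) − (1)(8) = -17
A_4→A_5: (1)(9) − (2)(9) = -9
A_5→A_6: (2)(10) − (4)(9) = -16
A_6→A_7: (4)(10) − (6)(10) = -20
A_7→A_8: (6)(13) − (12)(10) = -42
A_8→A_1: (12)(-13) − (15)(13) = -351
Σ = -519
Signed area = Σ/2 = -259.5 (negative ⇒ clockwise traversal).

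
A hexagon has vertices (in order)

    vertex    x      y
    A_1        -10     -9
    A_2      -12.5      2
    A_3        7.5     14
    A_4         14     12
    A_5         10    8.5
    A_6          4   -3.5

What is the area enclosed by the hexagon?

284.75

Σ = (-132.5) + (-190) + (-106) + (-1) + (-69) + (-71) = -569.5
Area = |Σ|/2 = 284.75.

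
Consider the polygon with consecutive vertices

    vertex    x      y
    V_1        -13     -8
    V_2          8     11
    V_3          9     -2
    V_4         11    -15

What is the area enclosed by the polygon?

Apply the surveyor's formula: 2A = Σ (x_i·y_{i+1} − x_{i+1}·y_i), indices taken mod 4.
V_1→V_2: (-13)(11) − (8)(-8) = -79
V_2→V_3: (8)(-2) − (9)(11) = -115
V_3→V_4: (9)(-15) − (11)(-2) = -113
V_4→V_1: (11)(-8) − (-13)(-15) = -283
Σ = -590
Area = |Σ|/2 = 295.

295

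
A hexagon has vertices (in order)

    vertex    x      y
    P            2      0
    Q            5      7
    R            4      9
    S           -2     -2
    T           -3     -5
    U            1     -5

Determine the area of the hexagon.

37.5

Apply the shoelace (surveyor's) formula: 2A = Σ (x_i·y_{i+1} − x_{i+1}·y_i), indices taken mod 6.
Cross-terms: 14, 17, 10, 4, 20, 10  ⇒  Σ = 75
Area = |Σ|/2 = 37.5.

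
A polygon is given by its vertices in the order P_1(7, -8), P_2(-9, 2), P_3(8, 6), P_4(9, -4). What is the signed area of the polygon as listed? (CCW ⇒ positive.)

-129

Cross-terms: -58, -70, -86, -44  ⇒  Σ = -258
Signed area = Σ/2 = -129 (negative ⇒ clockwise traversal).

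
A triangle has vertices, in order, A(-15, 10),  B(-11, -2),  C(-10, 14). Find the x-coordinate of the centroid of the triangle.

Apply Gauss's area formula. First the cross-terms c_i = x_i·y_{i+1} − x_{i+1}·y_i:
  140, -174, 110  ⇒  2A = 76, A = 38.
Then Σ (x_i + x_{i+1})·c_i = -2736, so x̄ = -2736 / (6·38) = -12.

-12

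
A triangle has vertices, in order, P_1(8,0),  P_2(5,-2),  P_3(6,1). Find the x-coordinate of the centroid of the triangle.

19/3

Apply Gauss's area formula. First the cross-terms c_i = x_i·y_{i+1} − x_{i+1}·y_i:
  -16, 17, -8  ⇒  2A = -7, A = -3.5.
Then Σ (x_i + x_{i+1})·c_i = -133, so x̄ = -133 / (6·(-3.5)) = 19/3.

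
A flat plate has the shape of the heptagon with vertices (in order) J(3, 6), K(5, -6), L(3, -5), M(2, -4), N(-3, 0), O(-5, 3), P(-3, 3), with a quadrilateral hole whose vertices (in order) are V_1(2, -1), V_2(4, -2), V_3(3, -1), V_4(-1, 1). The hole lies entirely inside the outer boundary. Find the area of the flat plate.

Outer boundary:
Apply Gauss's area formula: 2A = Σ (x_i·y_{i+1} − x_{i+1}·y_i), indices taken mod 7.
Cross-terms: -48, -7, -2, -12, -9, -6, -27  ⇒  Σ = -111
Area = |Σ|/2 = 55.5.
Hole:
Apply Gauss's area formula: 2A = Σ (x_i·y_{i+1} − x_{i+1}·y_i), indices taken mod 4.
Σ = (0) + (2) + (2) + (-1) = 3
Area = |Σ|/2 = 1.5.
Net area = 55.5 − 1.5 = 54.

54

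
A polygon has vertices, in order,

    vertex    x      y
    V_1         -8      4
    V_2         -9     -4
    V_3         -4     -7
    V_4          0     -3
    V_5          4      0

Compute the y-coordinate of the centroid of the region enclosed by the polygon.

-203/155

Apply the surveyor's formula. First the cross-terms c_i = x_i·y_{i+1} − x_{i+1}·y_i:
  68, 47, 12, 12, 16  ⇒  2A = 155, A = 77.5.
Then Σ (y_i + y_{i+1})·c_i = -609, so ȳ = -609 / (6·77.5) = -203/155.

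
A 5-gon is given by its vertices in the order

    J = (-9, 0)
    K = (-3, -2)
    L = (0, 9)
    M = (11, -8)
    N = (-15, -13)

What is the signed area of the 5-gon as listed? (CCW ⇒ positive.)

-244

Σ = (18) + (-27) + (-99) + (-263) + (-117) = -488
Signed area = Σ/2 = -244 (negative ⇒ clockwise traversal).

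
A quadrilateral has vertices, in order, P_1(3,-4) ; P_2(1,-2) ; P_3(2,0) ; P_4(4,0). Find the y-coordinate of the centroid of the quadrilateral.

Apply Gauss's area formula. First the cross-terms c_i = x_i·y_{i+1} − x_{i+1}·y_i:
  -2, 4, 0, -16  ⇒  2A = -14, A = -7.
Then Σ (y_i + y_{i+1})·c_i = 68, so ȳ = 68 / (6·(-7)) = -34/21.

-34/21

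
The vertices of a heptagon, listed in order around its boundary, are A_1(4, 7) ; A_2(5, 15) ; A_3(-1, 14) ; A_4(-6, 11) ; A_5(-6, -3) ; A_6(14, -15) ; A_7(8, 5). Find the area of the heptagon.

Σ = (25) + (85) + (73) + (84) + (132) + (190) + (36) = 625
Area = |Σ|/2 = 312.5.

312.5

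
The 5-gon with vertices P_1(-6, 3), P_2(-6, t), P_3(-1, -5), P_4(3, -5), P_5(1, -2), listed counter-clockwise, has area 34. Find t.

-2

The doubled signed area Σ (x_i y_{i+1} − x_{i+1} y_i) is linear in t.
With t=0 it equals 58; the coefficient of t is -5 (from the two edges through P_2).
So -5·t + 58 = 2·34 = 68 ⇒ t = -2.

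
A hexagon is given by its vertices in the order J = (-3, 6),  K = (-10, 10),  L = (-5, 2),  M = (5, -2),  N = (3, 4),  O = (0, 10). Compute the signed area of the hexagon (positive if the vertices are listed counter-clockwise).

J→K: (-3)(10) − (-10)(6) = 30
K→L: (-10)(2) − (-5)(10) = 30
L→M: (-5)(-2) − (5)(2) = 0
M→N: (5)(4) − (3)(-2) = 26
N→O: (3)(10) − (0)(4) = 30
O→J: (0)(6) − (-3)(10) = 30
Σ = 146
Signed area = Σ/2 = 73 (positive ⇒ counter-clockwise traversal).

73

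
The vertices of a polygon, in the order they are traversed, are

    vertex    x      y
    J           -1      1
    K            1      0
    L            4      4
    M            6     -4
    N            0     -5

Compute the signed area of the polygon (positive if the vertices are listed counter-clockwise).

-36

Apply Gauss's area formula: 2A = Σ (x_i·y_{i+1} − x_{i+1}·y_i), indices taken mod 5.
Σ = (-1) + (4) + (-40) + (-30) + (-5) = -72
Signed area = Σ/2 = -36 (negative ⇒ clockwise traversal).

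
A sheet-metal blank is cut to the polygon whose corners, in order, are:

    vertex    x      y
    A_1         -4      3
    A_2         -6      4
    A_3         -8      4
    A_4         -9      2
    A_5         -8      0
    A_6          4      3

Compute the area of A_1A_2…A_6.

Apply the shoelace (surveyor's) formula: 2A = Σ (x_i·y_{i+1} − x_{i+1}·y_i), indices taken mod 6.
Σ = (2) + (8) + (20) + (16) + (-24) + (24) = 46
Area = |Σ|/2 = 23.

23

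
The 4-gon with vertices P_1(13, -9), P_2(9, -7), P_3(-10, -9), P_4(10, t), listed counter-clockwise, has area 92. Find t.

Write out the shoelace sum; only the two edges meeting at P_4 involve t:
2·Area = [((-10)·t − 10·(-9)) + (10·(-9) − 13·t)] + -161
       = -23·t + -161 = 184
⇒ t = -15.

-15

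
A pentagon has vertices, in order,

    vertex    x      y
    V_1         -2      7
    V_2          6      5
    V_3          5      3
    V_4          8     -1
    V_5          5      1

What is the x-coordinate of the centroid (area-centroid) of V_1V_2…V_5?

Apply the shoelace (surveyor's) formula. First the cross-terms c_i = x_i·y_{i+1} − x_{i+1}·y_i:
  -52, -7, -29, 13, 37  ⇒  2A = -38, A = -19.
Then Σ (x_i + x_{i+1})·c_i = -382, so x̄ = -382 / (6·(-19)) = 191/57.

191/57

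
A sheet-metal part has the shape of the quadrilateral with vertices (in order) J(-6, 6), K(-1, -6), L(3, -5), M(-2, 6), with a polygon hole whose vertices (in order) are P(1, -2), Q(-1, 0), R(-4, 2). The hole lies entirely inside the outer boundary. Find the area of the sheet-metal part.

47.5

Outer boundary:
J→K: (-6)(-6) − (-1)(6) = 42
K→L: (-1)(-5) − (3)(-6) = 23
L→M: (3)(6) − (-2)(-5) = 8
M→J: (-2)(6) − (-6)(6) = 24
Σ = 97
Area = |Σ|/2 = 48.5.
Hole:
Apply the shoelace formula: 2A = Σ (x_i·y_{i+1} − x_{i+1}·y_i), indices taken mod 3.
Cross-terms: -2, -2, 6  ⇒  Σ = 2
Area = |Σ|/2 = 1.
Net area = 48.5 − 1 = 47.5.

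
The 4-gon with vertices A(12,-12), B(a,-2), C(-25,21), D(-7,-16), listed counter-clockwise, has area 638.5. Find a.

16

Write out the shoelace sum; only the two edges meeting at B involve a:
2·Area = [(12·(-2) − a·(-12)) + (a·21 − (-25)·(-2))] + 823
       = 33·a + 749 = 1277
⇒ a = 16.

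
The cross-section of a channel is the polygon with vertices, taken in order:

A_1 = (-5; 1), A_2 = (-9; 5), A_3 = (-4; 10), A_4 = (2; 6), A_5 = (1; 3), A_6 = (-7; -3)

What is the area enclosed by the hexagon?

Apply Gauss's area formula: 2A = Σ (x_i·y_{i+1} − x_{i+1}·y_i), indices taken mod 6.
Σ = (-16) + (-70) + (-44) + (0) + (18) + (-22) = -134
Area = |Σ|/2 = 67.

67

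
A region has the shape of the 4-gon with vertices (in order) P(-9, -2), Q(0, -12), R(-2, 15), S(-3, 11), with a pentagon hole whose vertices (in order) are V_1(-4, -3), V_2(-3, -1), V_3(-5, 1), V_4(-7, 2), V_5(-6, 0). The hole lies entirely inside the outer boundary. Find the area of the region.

Outer boundary:
P→Q: (-9)(-12) − (0)(-2) = 108
Q→R: (0)(15) − (-2)(-12) = -24
R→S: (-2)(11) − (-3)(15) = 23
S→P: (-3)(-2) − (-9)(11) = 105
Σ = 212
Area = |Σ|/2 = 106.
Hole:
V_1→V_2: (-4)(-1) − (-3)(-3) = -5
V_2→V_3: (-3)(1) − (-5)(-1) = -8
V_3→V_4: (-5)(2) − (-7)(1) = -3
V_4→V_5: (-7)(0) − (-6)(2) = 12
V_5→V_1: (-6)(-3) − (-4)(0) = 18
Σ = 14
Area = |Σ|/2 = 7.
Net area = 106 − 7 = 99.

99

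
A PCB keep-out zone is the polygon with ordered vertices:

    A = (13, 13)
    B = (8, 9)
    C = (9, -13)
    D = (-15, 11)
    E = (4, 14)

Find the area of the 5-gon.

326

Apply Gauss's area formula: 2A = Σ (x_i·y_{i+1} − x_{i+1}·y_i), indices taken mod 5.
Σ = (13) + (-185) + (-96) + (-254) + (-130) = -652
Area = |Σ|/2 = 326.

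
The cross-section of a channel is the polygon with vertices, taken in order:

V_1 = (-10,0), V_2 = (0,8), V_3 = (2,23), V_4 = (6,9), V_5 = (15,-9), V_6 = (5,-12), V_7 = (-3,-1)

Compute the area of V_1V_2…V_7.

295.5

Apply the shoelace (surveyor's) formula: 2A = Σ (x_i·y_{i+1} − x_{i+1}·y_i), indices taken mod 7.
Σ = (-80) + (-16) + (-120) + (-189) + (-135) + (-41) + (-10) = -591
Area = |Σ|/2 = 295.5.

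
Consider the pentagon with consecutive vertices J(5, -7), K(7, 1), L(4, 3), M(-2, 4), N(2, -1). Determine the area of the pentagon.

Cross-terms: 54, 17, 22, -6, -9  ⇒  Σ = 78
Area = |Σ|/2 = 39.

39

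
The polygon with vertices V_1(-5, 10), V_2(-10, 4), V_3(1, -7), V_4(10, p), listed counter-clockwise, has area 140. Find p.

-6

The doubled signed area Σ (x_i y_{i+1} − x_{i+1} y_i) is linear in p.
With p=0 it equals 316; the coefficient of p is 6 (from the two edges through V_4).
So 6·p + 316 = 2·140 = 280 ⇒ p = -6.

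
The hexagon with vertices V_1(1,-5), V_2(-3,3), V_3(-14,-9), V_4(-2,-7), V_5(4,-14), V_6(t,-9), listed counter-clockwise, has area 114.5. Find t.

7

The doubled signed area Σ (x_i y_{i+1} − x_{i+1} y_i) is linear in t.
With t=0 it equals 166; the coefficient of t is 9 (from the two edges through V_6).
So 9·t + 166 = 2·114.5 = 229 ⇒ t = 7.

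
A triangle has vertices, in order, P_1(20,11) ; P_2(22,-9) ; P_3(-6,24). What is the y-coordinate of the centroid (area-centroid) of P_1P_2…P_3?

26/3

Apply the shoelace (surveyor's) formula. First the cross-terms c_i = x_i·y_{i+1} − x_{i+1}·y_i:
  -422, 474, -546  ⇒  2A = -494, A = -247.
Then Σ (y_i + y_{i+1})·c_i = -12844, so ȳ = -12844 / (6·(-247)) = 26/3.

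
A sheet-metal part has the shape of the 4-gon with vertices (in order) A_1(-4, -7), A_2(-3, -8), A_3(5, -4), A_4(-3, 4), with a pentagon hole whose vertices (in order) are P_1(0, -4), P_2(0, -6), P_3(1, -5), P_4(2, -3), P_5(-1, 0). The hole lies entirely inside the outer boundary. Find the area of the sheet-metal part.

Outer boundary:
Apply the shoelace formula: 2A = Σ (x_i·y_{i+1} − x_{i+1}·y_i), indices taken mod 4.
A_1→A_2: (-4)(-8) − (-3)(-7) = 11
A_2→A_3: (-3)(-4) − (5)(-8) = 52
A_3→A_4: (5)(4) − (-3)(-4) = 8
A_4→A_1: (-3)(-7) − (-4)(4) = 37
Σ = 108
Area = |Σ|/2 = 54.
Hole:
Apply the surveyor's formula: 2A = Σ (x_i·y_{i+1} − x_{i+1}·y_i), indices taken mod 5.
Σ = (0) + (6) + (7) + (-3) + (4) = 14
Area = |Σ|/2 = 7.
Net area = 54 − 7 = 47.

47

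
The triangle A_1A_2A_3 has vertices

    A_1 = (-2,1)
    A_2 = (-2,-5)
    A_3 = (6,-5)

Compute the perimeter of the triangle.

|A_1A_2| = √((0)² + (-6)²) = √36 = 6
|A_2A_3| = √((8)² + (0)²) = √64 = 8
|A_3A_1| = √((-8)² + (6)²) = √100 = 10
Perimeter = 6 + 8 + 10 = 24.

24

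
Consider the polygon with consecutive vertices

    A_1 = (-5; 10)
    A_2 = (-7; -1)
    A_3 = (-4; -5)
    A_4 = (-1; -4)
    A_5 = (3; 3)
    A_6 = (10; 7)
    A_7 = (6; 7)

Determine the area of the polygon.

Σ = (75) + (31) + (11) + (9) + (-9) + (28) + (95) = 240
Area = |Σ|/2 = 120.

120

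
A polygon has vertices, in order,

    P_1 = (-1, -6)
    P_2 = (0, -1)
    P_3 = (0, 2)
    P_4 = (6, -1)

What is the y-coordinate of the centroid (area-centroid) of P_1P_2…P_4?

Apply the shoelace formula. First the cross-terms c_i = x_i·y_{i+1} − x_{i+1}·y_i:
  1, 0, -12, -37  ⇒  2A = -48, A = -24.
Then Σ (y_i + y_{i+1})·c_i = 240, so ȳ = 240 / (6·(-24)) = -5/3.

-5/3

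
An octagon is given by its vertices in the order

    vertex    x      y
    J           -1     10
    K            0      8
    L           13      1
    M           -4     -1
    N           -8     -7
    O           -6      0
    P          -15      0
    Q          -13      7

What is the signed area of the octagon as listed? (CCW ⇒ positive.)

-185.5

J→K: (-1)(8) − (0)(10) = -8
K→L: (0)(1) − (13)(8) = -104
L→M: (13)(-1) − (-4)(1) = -9
M→N: (-4)(-7) − (-8)(-1) = 20
N→O: (-8)(0) − (-6)(-7) = -42
O→P: (-6)(0) − (-15)(0) = 0
P→Q: (-15)(7) − (-13)(0) = -105
Q→J: (-13)(10) − (-1)(7) = -123
Σ = -371
Signed area = Σ/2 = -185.5 (negative ⇒ clockwise traversal).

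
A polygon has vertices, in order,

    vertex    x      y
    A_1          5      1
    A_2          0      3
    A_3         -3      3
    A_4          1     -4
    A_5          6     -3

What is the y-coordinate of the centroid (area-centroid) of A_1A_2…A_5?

Apply the surveyor's formula. First the cross-terms c_i = x_i·y_{i+1} − x_{i+1}·y_i:
  15, 9, 9, 21, 21  ⇒  2A = 75, A = 37.5.
Then Σ (y_i + y_{i+1})·c_i = -84, so ȳ = -84 / (6·37.5) = -28/75.

-28/75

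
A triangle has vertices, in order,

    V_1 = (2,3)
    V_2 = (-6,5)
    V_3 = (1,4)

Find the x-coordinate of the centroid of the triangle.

-1

Apply the surveyor's formula. First the cross-terms c_i = x_i·y_{i+1} − x_{i+1}·y_i:
  28, -29, -5  ⇒  2A = -6, A = -3.
Then Σ (x_i + x_{i+1})·c_i = 18, so x̄ = 18 / (6·(-3)) = -1.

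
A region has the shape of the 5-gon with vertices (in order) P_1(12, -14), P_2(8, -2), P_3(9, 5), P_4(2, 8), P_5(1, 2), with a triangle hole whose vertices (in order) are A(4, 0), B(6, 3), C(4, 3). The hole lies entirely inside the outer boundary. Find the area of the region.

80

Outer boundary:
Apply Gauss's area formula: 2A = Σ (x_i·y_{i+1} − x_{i+1}·y_i), indices taken mod 5.
Σ = (88) + (58) + (62) + (-4) + (-38) = 166
Area = |Σ|/2 = 83.
Hole:
Σ = (12) + (6) + (-12) = 6
Area = |Σ|/2 = 3.
Net area = 83 − 3 = 80.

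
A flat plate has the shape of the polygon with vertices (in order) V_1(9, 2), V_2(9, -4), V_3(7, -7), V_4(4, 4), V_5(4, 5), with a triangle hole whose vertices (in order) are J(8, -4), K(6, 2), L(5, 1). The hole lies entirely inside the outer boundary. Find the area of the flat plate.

Outer boundary:
Σ = (-54) + (-35) + (56) + (4) + (-37) = -66
Area = |Σ|/2 = 33.
Hole:
Σ = (40) + (-4) + (-28) = 8
Area = |Σ|/2 = 4.
Net area = 33 − 4 = 29.

29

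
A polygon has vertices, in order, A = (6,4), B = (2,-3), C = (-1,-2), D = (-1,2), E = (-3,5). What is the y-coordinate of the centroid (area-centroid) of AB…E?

181/117

Apply the shoelace (surveyor's) formula. First the cross-terms c_i = x_i·y_{i+1} − x_{i+1}·y_i:
  -26, -7, -4, 1, -42  ⇒  2A = -78, A = -39.
Then Σ (y_i + y_{i+1})·c_i = -362, so ȳ = -362 / (6·(-39)) = 181/117.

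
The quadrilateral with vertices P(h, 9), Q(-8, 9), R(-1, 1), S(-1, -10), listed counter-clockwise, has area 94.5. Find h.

6

The doubled signed area Σ (x_i y_{i+1} − x_{i+1} y_i) is linear in h.
With h=0 it equals 75; the coefficient of h is 19 (from the two edges through P).
So 19·h + 75 = 2·94.5 = 189 ⇒ h = 6.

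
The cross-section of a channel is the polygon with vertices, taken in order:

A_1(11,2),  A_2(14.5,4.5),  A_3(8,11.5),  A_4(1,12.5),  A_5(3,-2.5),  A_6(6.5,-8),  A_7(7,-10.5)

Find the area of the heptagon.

Apply the shoelace formula: 2A = Σ (x_i·y_{i+1} − x_{i+1}·y_i), indices taken mod 7.
Σ = (20.5) + (130.75) + (88.5) + (-40) + (-7.75) + (-12.25) + (129.5) = 309.25
Area = |Σ|/2 = 154.625.

154.625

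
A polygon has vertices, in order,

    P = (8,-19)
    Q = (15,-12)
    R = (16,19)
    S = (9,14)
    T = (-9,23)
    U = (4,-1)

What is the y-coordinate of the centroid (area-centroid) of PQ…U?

Apply the shoelace (surveyor's) formula. First the cross-terms c_i = x_i·y_{i+1} − x_{i+1}·y_i:
  189, 477, 53, 333, -83, -68  ⇒  2A = 901, A = 450.5.
Then Σ (y_i + y_{i+1})·c_i = 11084, so ȳ = 11084 / (6·450.5) = 652/159.

652/159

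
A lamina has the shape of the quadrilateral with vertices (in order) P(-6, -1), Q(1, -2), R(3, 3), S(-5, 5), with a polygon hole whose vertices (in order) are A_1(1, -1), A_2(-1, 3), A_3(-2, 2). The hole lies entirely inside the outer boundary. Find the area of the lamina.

40.5

Outer boundary:
P→Q: (-6)(-2) − (1)(-1) = 13
Q→R: (1)(3) − (3)(-2) = 9
R→S: (3)(5) − (-5)(3) = 30
S→P: (-5)(-1) − (-6)(5) = 35
Σ = 87
Area = |Σ|/2 = 43.5.
Hole:
Apply Gauss's area formula: 2A = Σ (x_i·y_{i+1} − x_{i+1}·y_i), indices taken mod 3.
Cross-terms: 2, 4, 0  ⇒  Σ = 6
Area = |Σ|/2 = 3.
Net area = 43.5 − 3 = 40.5.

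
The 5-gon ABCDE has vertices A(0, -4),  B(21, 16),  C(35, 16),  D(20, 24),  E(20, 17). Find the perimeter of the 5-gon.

|AB| = √((21)² + (20)²) = √841 = 29
|BC| = √((14)² + (0)²) = √196 = 14
|CD| = √((-15)² + (8)²) = √289 = 17
|DE| = √((0)² + (-7)²) = √49 = 7
|EA| = √((-20)² + (-21)²) = √841 = 29
Perimeter = 29 + 14 + 17 + 7 + 29 = 96.

96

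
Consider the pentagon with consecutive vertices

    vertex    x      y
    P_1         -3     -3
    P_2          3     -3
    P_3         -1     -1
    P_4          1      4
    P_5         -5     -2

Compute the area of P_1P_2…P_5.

18

Apply the shoelace (surveyor's) formula: 2A = Σ (x_i·y_{i+1} − x_{i+1}·y_i), indices taken mod 5.
Σ = (18) + (-6) + (-3) + (18) + (9) = 36
Area = |Σ|/2 = 18.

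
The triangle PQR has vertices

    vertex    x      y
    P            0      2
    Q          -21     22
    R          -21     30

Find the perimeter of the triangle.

|PQ| = √((-21)² + (20)²) = √841 = 29
|QR| = √((0)² + (8)²) = √64 = 8
|RP| = √((21)² + (-28)²) = √1225 = 35
Perimeter = 29 + 8 + 35 = 72.

72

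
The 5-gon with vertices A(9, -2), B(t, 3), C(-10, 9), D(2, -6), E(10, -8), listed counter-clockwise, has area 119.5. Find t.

Write out the shoelace sum; only the two edges meeting at B involve t:
2·Area = [(9·3 − t·(-2)) + (t·9 − (-10)·3)] + 138
       = 11·t + 195 = 239
⇒ t = 4.

4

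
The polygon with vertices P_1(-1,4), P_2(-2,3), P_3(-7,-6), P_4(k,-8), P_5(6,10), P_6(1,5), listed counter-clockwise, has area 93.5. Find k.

1

The doubled signed area Σ (x_i y_{i+1} − x_{i+1} y_i) is linear in k.
With k=0 it equals 171; the coefficient of k is 16 (from the two edges through P_4).
So 16·k + 171 = 2·93.5 = 187 ⇒ k = 1.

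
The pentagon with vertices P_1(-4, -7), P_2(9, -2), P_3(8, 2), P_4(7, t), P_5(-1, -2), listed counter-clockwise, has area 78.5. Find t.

9

Write out the shoelace sum; only the two edges meeting at P_4 involve t:
2·Area = [(8·t − 7·2) + (7·(-2) − (-1)·t)] + 104
       = 9·t + 76 = 157
⇒ t = 9.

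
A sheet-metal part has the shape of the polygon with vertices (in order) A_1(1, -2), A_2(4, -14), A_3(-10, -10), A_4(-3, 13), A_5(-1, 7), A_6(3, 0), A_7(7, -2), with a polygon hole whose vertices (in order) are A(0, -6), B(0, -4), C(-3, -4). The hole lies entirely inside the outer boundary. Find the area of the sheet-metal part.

Outer boundary:
Σ = (-6) + (-180) + (-160) + (-8) + (-21) + (-6) + (-12) = -393
Area = |Σ|/2 = 196.5.
Hole:
Apply Gauss's area formula: 2A = Σ (x_i·y_{i+1} − x_{i+1}·y_i), indices taken mod 3.
Σ = (0) + (-12) + (18) = 6
Area = |Σ|/2 = 3.
Net area = 196.5 − 3 = 193.5.

193.5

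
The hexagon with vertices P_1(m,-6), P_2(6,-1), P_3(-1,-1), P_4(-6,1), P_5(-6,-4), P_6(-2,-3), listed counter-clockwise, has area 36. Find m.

-1

The doubled signed area Σ (x_i y_{i+1} − x_{i+1} y_i) is linear in m.
With m=0 it equals 74; the coefficient of m is 2 (from the two edges through P_1).
So 2·m + 74 = 2·36 = 72 ⇒ m = -1.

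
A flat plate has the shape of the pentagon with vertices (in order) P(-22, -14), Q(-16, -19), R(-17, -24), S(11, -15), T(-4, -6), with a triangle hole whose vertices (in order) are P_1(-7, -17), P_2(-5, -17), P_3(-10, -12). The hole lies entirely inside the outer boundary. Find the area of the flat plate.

Outer boundary:
Apply Gauss's area formula: 2A = Σ (x_i·y_{i+1} − x_{i+1}·y_i), indices taken mod 5.
Σ = (194) + (61) + (519) + (-126) + (-76) = 572
Area = |Σ|/2 = 286.
Hole:
P_1→P_2: (-7)(-17) − (-5)(-17) = 34
P_2→P_3: (-5)(-12) − (-10)(-17) = -110
P_3→P_1: (-10)(-17) − (-7)(-12) = 86
Σ = 10
Area = |Σ|/2 = 5.
Net area = 286 − 5 = 281.

281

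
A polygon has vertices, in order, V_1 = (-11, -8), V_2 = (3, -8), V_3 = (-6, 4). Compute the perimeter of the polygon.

|V_1V_2| = √((14)² + (0)²) = √196 = 14
|V_2V_3| = √((-9)² + (12)²) = √225 = 15
|V_3V_1| = √((-5)² + (-12)²) = √169 = 13
Perimeter = 14 + 15 + 13 = 42.

42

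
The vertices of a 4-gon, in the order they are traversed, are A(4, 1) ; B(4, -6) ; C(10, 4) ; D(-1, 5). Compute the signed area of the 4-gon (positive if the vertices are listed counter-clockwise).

40.5

Apply the surveyor's formula: 2A = Σ (x_i·y_{i+1} − x_{i+1}·y_i), indices taken mod 4.
Σ = (-28) + (76) + (54) + (-21) = 81
Signed area = Σ/2 = 40.5 (positive ⇒ counter-clockwise traversal).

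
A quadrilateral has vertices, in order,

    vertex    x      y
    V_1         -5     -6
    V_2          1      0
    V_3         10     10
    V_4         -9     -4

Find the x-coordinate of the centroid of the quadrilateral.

-17/15

Apply the shoelace formula. First the cross-terms c_i = x_i·y_{i+1} − x_{i+1}·y_i:
  6, 10, 50, 34  ⇒  2A = 100, A = 50.
Then Σ (x_i + x_{i+1})·c_i = -340, so x̄ = -340 / (6·50) = -17/15.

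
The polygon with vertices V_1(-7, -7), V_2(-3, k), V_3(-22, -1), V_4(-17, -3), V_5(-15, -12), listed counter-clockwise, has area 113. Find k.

The doubled signed area Σ (x_i y_{i+1} − x_{i+1} y_i) is linear in k.
With k=0 it equals 211; the coefficient of k is 15 (from the two edges through V_2).
So 15·k + 211 = 2·113 = 226 ⇒ k = 1.

1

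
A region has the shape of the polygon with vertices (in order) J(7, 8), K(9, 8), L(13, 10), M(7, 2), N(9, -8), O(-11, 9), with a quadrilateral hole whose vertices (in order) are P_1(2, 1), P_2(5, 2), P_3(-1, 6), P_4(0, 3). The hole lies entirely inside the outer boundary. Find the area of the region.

Outer boundary:
Σ = (-16) + (-14) + (-44) + (-74) + (-7) + (-151) = -306
Area = |Σ|/2 = 153.
Hole:
Σ = (-1) + (32) + (-3) + (-6) = 22
Area = |Σ|/2 = 11.
Net area = 153 − 11 = 142.

142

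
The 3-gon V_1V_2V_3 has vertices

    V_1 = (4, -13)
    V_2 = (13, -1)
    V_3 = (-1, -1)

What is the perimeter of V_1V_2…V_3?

42

|V_1V_2| = √((9)² + (12)²) = √225 = 15
|V_2V_3| = √((-14)² + (0)²) = √196 = 14
|V_3V_1| = √((5)² + (-12)²) = √169 = 13
Perimeter = 15 + 14 + 13 = 42.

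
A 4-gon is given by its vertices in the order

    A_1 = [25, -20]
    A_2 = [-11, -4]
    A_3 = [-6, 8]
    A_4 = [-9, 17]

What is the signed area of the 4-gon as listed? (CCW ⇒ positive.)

-353.5

Apply the shoelace formula: 2A = Σ (x_i·y_{i+1} − x_{i+1}·y_i), indices taken mod 4.
Cross-terms: -320, -112, -30, -245  ⇒  Σ = -707
Signed area = Σ/2 = -353.5 (negative ⇒ clockwise traversal).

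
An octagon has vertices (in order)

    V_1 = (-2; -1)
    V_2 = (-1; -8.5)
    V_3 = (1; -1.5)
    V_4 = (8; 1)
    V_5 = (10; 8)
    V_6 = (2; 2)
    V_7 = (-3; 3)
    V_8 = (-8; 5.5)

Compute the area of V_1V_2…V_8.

Σ = (16) + (10) + (13) + (54) + (4) + (12) + (7.5) + (19) = 135.5
Area = |Σ|/2 = 67.75.

67.75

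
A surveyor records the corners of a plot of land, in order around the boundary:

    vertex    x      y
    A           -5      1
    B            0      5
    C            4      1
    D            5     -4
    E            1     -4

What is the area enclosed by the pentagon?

Σ = (-25) + (-20) + (-21) + (-16) + (-19) = -101
Area = |Σ|/2 = 50.5.

50.5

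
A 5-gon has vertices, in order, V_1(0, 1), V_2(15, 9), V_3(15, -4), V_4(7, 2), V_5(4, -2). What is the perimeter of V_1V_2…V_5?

|V_1V_2| = √((15)² + (8)²) = √289 = 17
|V_2V_3| = √((0)² + (-13)²) = √169 = 13
|V_3V_4| = √((-8)² + (6)²) = √100 = 10
|V_4V_5| = √((-3)² + (-4)²) = √25 = 5
|V_5V_1| = √((-4)² + (3)²) = √25 = 5
Perimeter = 17 + 13 + 10 + 5 + 5 = 50.

50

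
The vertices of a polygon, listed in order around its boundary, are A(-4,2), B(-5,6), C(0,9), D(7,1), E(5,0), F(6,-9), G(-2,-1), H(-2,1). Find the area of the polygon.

100

Cross-terms: -14, -45, -63, -5, -45, -24, -4, 0  ⇒  Σ = -200
Area = |Σ|/2 = 100.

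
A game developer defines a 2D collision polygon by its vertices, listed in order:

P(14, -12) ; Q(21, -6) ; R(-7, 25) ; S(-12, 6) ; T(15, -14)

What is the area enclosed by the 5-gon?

501.5

Cross-terms: 168, 483, 258, 78, 16  ⇒  Σ = 1003
Area = |Σ|/2 = 501.5.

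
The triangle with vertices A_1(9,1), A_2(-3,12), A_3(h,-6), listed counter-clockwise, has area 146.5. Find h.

Write out the shoelace sum; only the two edges meeting at A_3 involve h:
2·Area = [((-3)·(-6) − h·12) + (h·1 − 9·(-6))] + 111
       = -11·h + 183 = 293
⇒ h = -10.

-10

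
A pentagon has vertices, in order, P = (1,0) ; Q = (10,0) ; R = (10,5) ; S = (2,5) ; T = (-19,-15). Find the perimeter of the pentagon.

76

|PQ| = √((9)² + (0)²) = √81 = 9
|QR| = √((0)² + (5)²) = √25 = 5
|RS| = √((-8)² + (0)²) = √64 = 8
|ST| = √((-21)² + (-20)²) = √841 = 29
|TP| = √((20)² + (15)²) = √625 = 25
Perimeter = 9 + 5 + 8 + 29 + 25 = 76.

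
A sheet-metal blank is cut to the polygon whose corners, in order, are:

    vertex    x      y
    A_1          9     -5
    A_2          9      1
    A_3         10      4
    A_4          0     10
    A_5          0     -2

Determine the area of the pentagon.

Σ = (54) + (26) + (100) + (0) + (18) = 198
Area = |Σ|/2 = 99.

99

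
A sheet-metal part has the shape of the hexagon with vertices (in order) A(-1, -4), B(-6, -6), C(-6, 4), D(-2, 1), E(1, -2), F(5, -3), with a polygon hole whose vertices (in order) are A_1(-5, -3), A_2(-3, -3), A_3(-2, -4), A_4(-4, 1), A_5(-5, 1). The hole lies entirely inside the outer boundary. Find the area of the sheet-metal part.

37

Outer boundary:
A→B: (-1)(-6) − (-6)(-4) = -18
B→C: (-6)(4) − (-6)(-6) = -60
C→D: (-6)(1) − (-2)(4) = 2
D→E: (-2)(-2) − (1)(1) = 3
E→F: (1)(-3) − (5)(-2) = 7
F→A: (5)(-4) − (-1)(-3) = -23
Σ = -89
Area = |Σ|/2 = 44.5.
Hole:
Apply the surveyor's formula: 2A = Σ (x_i·y_{i+1} − x_{i+1}·y_i), indices taken mod 5.
Σ = (6) + (6) + (-18) + (1) + (20) = 15
Area = |Σ|/2 = 7.5.
Net area = 44.5 − 7.5 = 37.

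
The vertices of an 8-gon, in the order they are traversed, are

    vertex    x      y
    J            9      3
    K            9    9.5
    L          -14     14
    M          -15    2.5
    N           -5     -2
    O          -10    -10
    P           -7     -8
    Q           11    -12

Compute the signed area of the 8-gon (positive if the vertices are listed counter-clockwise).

444

Apply Gauss's area formula: 2A = Σ (x_i·y_{i+1} − x_{i+1}·y_i), indices taken mod 8.
Σ = (58.5) + (259) + (175) + (42.5) + (30) + (10) + (172) + (141) = 888
Signed area = Σ/2 = 444 (positive ⇒ counter-clockwise traversal).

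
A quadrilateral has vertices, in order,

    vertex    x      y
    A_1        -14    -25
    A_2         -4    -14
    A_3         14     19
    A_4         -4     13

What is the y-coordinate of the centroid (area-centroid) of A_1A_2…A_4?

16/21

Apply the shoelace formula. First the cross-terms c_i = x_i·y_{i+1} − x_{i+1}·y_i:
  96, 120, 258, 282  ⇒  2A = 756, A = 378.
Then Σ (y_i + y_{i+1})·c_i = 1728, so ȳ = 1728 / (6·378) = 16/21.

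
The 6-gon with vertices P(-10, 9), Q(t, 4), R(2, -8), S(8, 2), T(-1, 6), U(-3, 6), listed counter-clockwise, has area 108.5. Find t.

-6

The doubled signed area Σ (x_i y_{i+1} − x_{i+1} y_i) is linear in t.
With t=0 it equals 115; the coefficient of t is -17 (from the two edges through Q).
So -17·t + 115 = 2·108.5 = 217 ⇒ t = -6.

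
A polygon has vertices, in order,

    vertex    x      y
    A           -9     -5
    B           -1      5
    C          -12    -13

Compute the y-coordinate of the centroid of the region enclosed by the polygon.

-13/3

Apply Gauss's area formula. First the cross-terms c_i = x_i·y_{i+1} − x_{i+1}·y_i:
  -50, 73, -57  ⇒  2A = -34, A = -17.
Then Σ (y_i + y_{i+1})·c_i = 442, so ȳ = 442 / (6·(-17)) = -13/3.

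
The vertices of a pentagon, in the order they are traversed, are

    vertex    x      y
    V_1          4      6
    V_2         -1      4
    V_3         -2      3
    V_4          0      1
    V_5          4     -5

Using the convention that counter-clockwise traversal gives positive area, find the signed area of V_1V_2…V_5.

Σ = (22) + (5) + (-2) + (-4) + (44) = 65
Signed area = Σ/2 = 32.5 (positive ⇒ counter-clockwise traversal).

32.5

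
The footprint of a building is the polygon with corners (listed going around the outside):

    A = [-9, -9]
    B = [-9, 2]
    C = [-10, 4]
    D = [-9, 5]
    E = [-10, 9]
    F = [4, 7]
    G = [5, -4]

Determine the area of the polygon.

199

Cross-terms: -99, -16, -14, -31, -106, -51, -81  ⇒  Σ = -398
Area = |Σ|/2 = 199.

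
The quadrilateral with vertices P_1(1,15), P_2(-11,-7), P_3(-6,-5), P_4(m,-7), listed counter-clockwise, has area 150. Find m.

Write out the shoelace sum; only the two edges meeting at P_4 involve m:
2·Area = [((-6)·(-7) − m·(-5)) + (m·15 − 1·(-7))] + 171
       = 20·m + 220 = 300
⇒ m = 4.

4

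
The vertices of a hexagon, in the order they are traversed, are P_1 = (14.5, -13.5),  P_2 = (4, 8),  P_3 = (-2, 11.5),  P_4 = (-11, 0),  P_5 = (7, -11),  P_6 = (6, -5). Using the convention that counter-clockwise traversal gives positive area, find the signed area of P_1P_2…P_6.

251

Apply the surveyor's formula: 2A = Σ (x_i·y_{i+1} − x_{i+1}·y_i), indices taken mod 6.
P_1→P_2: (14.5)(8) − (4)(-13.5) = 170
P_2→P_3: (4)(11.5) − (-2)(8) = 62
P_3→P_4: (-2)(0) − (-11)(11.5) = 126.5
P_4→P_5: (-11)(-11) − (7)(0) = 121
P_5→P_6: (7)(-5) − (6)(-11) = 31
P_6→P_1: (6)(-13.5) − (14.5)(-5) = -8.5
Σ = 502
Signed area = Σ/2 = 251 (positive ⇒ counter-clockwise traversal).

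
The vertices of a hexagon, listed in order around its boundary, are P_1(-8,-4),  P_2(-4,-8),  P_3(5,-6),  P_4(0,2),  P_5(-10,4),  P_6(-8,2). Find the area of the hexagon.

Σ = (48) + (64) + (10) + (20) + (12) + (48) = 202
Area = |Σ|/2 = 101.

101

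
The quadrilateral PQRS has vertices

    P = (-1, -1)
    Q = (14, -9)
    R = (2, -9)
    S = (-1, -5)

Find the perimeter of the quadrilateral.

38

|PQ| = √((15)² + (-8)²) = √289 = 17
|QR| = √((-12)² + (0)²) = √144 = 12
|RS| = √((-3)² + (4)²) = √25 = 5
|SP| = √((0)² + (4)²) = √16 = 4
Perimeter = 17 + 12 + 5 + 4 = 38.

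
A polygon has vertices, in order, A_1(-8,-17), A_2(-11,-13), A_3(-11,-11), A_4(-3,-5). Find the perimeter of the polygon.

|A_1A_2| = √((-3)² + (4)²) = √25 = 5
|A_2A_3| = √((0)² + (2)²) = √4 = 2
|A_3A_4| = √((8)² + (6)²) = √100 = 10
|A_4A_1| = √((-5)² + (-12)²) = √169 = 13
Perimeter = 5 + 2 + 10 + 13 = 30.

30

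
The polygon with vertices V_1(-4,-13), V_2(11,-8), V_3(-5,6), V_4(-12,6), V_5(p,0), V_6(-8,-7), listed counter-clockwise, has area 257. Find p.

-15

The doubled signed area Σ (x_i y_{i+1} − x_{i+1} y_i) is linear in p.
With p=0 it equals 319; the coefficient of p is -13 (from the two edges through V_5).
So -13·p + 319 = 2·257 = 514 ⇒ p = -15.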